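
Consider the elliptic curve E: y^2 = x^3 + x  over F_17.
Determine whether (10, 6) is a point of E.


Check whether y^2 = x^3 + 1 x + 0 (mod 17) for (x, y) = (10, 6).
LHS: y^2 = 6^2 mod 17 = 2
RHS: x^3 + 1 x + 0 = 10^3 + 1*10 + 0 mod 17 = 7
LHS != RHS

No, not on the curve


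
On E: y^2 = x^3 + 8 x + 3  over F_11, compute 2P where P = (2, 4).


k = 2 = 10_2 (binary, LSB first: 01)
Double-and-add from P = (2, 4):
  bit 0 = 0: acc unchanged = O
  bit 1 = 1: acc = O + (5, 5) = (5, 5)

2P = (5, 5)


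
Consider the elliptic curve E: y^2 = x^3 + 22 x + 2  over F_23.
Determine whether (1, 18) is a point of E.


Check whether y^2 = x^3 + 22 x + 2 (mod 23) for (x, y) = (1, 18).
LHS: y^2 = 18^2 mod 23 = 2
RHS: x^3 + 22 x + 2 = 1^3 + 22*1 + 2 mod 23 = 2
LHS = RHS

Yes, on the curve


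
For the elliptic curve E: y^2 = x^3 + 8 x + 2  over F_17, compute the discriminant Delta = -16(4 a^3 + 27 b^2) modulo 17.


4 a^3 + 27 b^2 = 4*8^3 + 27*2^2 = 2048 + 108 = 2156
Delta = -16 * (2156) = -34496
Delta mod 17 = 14

Delta = 14 (mod 17)


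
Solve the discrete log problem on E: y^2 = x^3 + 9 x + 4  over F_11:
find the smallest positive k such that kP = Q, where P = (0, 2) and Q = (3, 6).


Enumerate multiples of P until we hit Q = (3, 6):
  1P = (0, 2)
  2P = (3, 5)
  3P = (9, 0)
  4P = (3, 6)
Match found at i = 4.

k = 4


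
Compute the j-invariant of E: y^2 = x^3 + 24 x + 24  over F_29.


Delta = -16(4 a^3 + 27 b^2) mod 29 = 13
-1728 * (4 a)^3 = -1728 * (4*24)^3 mod 29 = 19
j = 19 * 13^(-1) mod 29 = 26

j = 26 (mod 29)


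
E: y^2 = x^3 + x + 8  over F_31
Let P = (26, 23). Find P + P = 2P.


Doubling: s = (3 x1^2 + a) / (2 y1)
s = (3*26^2 + 1) / (2*23) mod 31 = 3
x3 = s^2 - 2 x1 mod 31 = 3^2 - 2*26 = 19
y3 = s (x1 - x3) - y1 mod 31 = 3 * (26 - 19) - 23 = 29

2P = (19, 29)


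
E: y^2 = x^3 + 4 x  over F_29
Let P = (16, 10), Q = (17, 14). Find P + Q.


P != Q, so use the chord formula.
s = (y2 - y1) / (x2 - x1) = (4) / (1) mod 29 = 4
x3 = s^2 - x1 - x2 mod 29 = 4^2 - 16 - 17 = 12
y3 = s (x1 - x3) - y1 mod 29 = 4 * (16 - 12) - 10 = 6

P + Q = (12, 6)


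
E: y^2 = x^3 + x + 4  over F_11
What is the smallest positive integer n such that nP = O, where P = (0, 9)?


Compute successive multiples of P until we hit O:
  1P = (0, 9)
  2P = (9, 7)
  3P = (3, 10)
  4P = (2, 5)
  5P = (2, 6)
  6P = (3, 1)
  7P = (9, 4)
  8P = (0, 2)
  ... (continuing to 9P)
  9P = O

ord(P) = 9


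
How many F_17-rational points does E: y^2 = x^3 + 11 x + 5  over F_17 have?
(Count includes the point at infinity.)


For each x in F_17, count y with y^2 = x^3 + 11 x + 5 mod 17:
  x = 1: RHS = 0, y in [0]  -> 1 point(s)
  x = 2: RHS = 1, y in [1, 16]  -> 2 point(s)
  x = 5: RHS = 15, y in [7, 10]  -> 2 point(s)
  x = 6: RHS = 15, y in [7, 10]  -> 2 point(s)
  x = 7: RHS = 0, y in [0]  -> 1 point(s)
  x = 9: RHS = 0, y in [0]  -> 1 point(s)
  x = 13: RHS = 16, y in [4, 13]  -> 2 point(s)
  x = 14: RHS = 13, y in [8, 9]  -> 2 point(s)
  x = 15: RHS = 9, y in [3, 14]  -> 2 point(s)
Affine points: 15. Add the point at infinity: total = 16.

#E(F_17) = 16


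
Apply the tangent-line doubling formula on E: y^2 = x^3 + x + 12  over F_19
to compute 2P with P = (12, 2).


Doubling: s = (3 x1^2 + a) / (2 y1)
s = (3*12^2 + 1) / (2*2) mod 19 = 18
x3 = s^2 - 2 x1 mod 19 = 18^2 - 2*12 = 15
y3 = s (x1 - x3) - y1 mod 19 = 18 * (12 - 15) - 2 = 1

2P = (15, 1)


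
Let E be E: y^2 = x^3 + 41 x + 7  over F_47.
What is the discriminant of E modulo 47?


4 a^3 + 27 b^2 = 4*41^3 + 27*7^2 = 275684 + 1323 = 277007
Delta = -16 * (277007) = -4432112
Delta mod 47 = 35

Delta = 35 (mod 47)


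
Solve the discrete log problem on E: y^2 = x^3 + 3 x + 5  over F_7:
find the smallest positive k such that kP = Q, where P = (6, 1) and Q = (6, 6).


Enumerate multiples of P until we hit Q = (6, 6):
  1P = (6, 1)
  2P = (4, 5)
  3P = (1, 3)
  4P = (1, 4)
  5P = (4, 2)
  6P = (6, 6)
Match found at i = 6.

k = 6


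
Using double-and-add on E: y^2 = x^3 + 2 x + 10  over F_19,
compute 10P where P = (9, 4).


k = 10 = 1010_2 (binary, LSB first: 0101)
Double-and-add from P = (9, 4):
  bit 0 = 0: acc unchanged = O
  bit 1 = 1: acc = O + (7, 5) = (7, 5)
  bit 2 = 0: acc unchanged = (7, 5)
  bit 3 = 1: acc = (7, 5) + (18, 8) = (17, 13)

10P = (17, 13)


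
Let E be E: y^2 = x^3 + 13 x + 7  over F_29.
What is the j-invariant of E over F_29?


Delta = -16(4 a^3 + 27 b^2) mod 29 = 15
-1728 * (4 a)^3 = -1728 * (4*13)^3 mod 29 = 18
j = 18 * 15^(-1) mod 29 = 7

j = 7 (mod 29)


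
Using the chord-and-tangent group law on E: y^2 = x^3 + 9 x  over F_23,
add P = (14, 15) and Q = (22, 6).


P != Q, so use the chord formula.
s = (y2 - y1) / (x2 - x1) = (14) / (8) mod 23 = 19
x3 = s^2 - x1 - x2 mod 23 = 19^2 - 14 - 22 = 3
y3 = s (x1 - x3) - y1 mod 23 = 19 * (14 - 3) - 15 = 10

P + Q = (3, 10)


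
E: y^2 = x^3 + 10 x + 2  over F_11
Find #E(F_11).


For each x in F_11, count y with y^2 = x^3 + 10 x + 2 mod 11:
  x = 3: RHS = 4, y in [2, 9]  -> 2 point(s)
  x = 5: RHS = 1, y in [1, 10]  -> 2 point(s)
  x = 6: RHS = 3, y in [5, 6]  -> 2 point(s)
  x = 8: RHS = 0, y in [0]  -> 1 point(s)
Affine points: 7. Add the point at infinity: total = 8.

#E(F_11) = 8


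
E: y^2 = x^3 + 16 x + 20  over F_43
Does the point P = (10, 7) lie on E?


Check whether y^2 = x^3 + 16 x + 20 (mod 43) for (x, y) = (10, 7).
LHS: y^2 = 7^2 mod 43 = 6
RHS: x^3 + 16 x + 20 = 10^3 + 16*10 + 20 mod 43 = 19
LHS != RHS

No, not on the curve


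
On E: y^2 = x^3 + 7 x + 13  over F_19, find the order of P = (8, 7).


Compute successive multiples of P until we hit O:
  1P = (8, 7)
  2P = (7, 14)
  3P = (15, 4)
  4P = (2, 4)
  5P = (14, 9)
  6P = (14, 10)
  7P = (2, 15)
  8P = (15, 15)
  ... (continuing to 11P)
  11P = O

ord(P) = 11


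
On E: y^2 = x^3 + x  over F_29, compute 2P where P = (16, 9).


Doubling: s = (3 x1^2 + a) / (2 y1)
s = (3*16^2 + 1) / (2*9) mod 29 = 25
x3 = s^2 - 2 x1 mod 29 = 25^2 - 2*16 = 13
y3 = s (x1 - x3) - y1 mod 29 = 25 * (16 - 13) - 9 = 8

2P = (13, 8)


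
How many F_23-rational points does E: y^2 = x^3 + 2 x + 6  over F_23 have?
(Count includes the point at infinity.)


For each x in F_23, count y with y^2 = x^3 + 2 x + 6 mod 23:
  x = 0: RHS = 6, y in [11, 12]  -> 2 point(s)
  x = 1: RHS = 9, y in [3, 20]  -> 2 point(s)
  x = 2: RHS = 18, y in [8, 15]  -> 2 point(s)
  x = 3: RHS = 16, y in [4, 19]  -> 2 point(s)
  x = 4: RHS = 9, y in [3, 20]  -> 2 point(s)
  x = 5: RHS = 3, y in [7, 16]  -> 2 point(s)
  x = 6: RHS = 4, y in [2, 21]  -> 2 point(s)
  x = 7: RHS = 18, y in [8, 15]  -> 2 point(s)
  x = 11: RHS = 2, y in [5, 18]  -> 2 point(s)
  x = 14: RHS = 18, y in [8, 15]  -> 2 point(s)
  x = 17: RHS = 8, y in [10, 13]  -> 2 point(s)
  x = 18: RHS = 9, y in [3, 20]  -> 2 point(s)
  x = 19: RHS = 3, y in [7, 16]  -> 2 point(s)
  x = 22: RHS = 3, y in [7, 16]  -> 2 point(s)
Affine points: 28. Add the point at infinity: total = 29.

#E(F_23) = 29


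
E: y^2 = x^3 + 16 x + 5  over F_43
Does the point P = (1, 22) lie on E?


Check whether y^2 = x^3 + 16 x + 5 (mod 43) for (x, y) = (1, 22).
LHS: y^2 = 22^2 mod 43 = 11
RHS: x^3 + 16 x + 5 = 1^3 + 16*1 + 5 mod 43 = 22
LHS != RHS

No, not on the curve


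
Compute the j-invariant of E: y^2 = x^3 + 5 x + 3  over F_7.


Delta = -16(4 a^3 + 27 b^2) mod 7 = 5
-1728 * (4 a)^3 = -1728 * (4*5)^3 mod 7 = 6
j = 6 * 5^(-1) mod 7 = 4

j = 4 (mod 7)


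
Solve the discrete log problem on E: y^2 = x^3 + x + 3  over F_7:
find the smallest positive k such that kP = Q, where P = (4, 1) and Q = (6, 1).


Enumerate multiples of P until we hit Q = (6, 1):
  1P = (4, 1)
  2P = (6, 6)
  3P = (5, 0)
  4P = (6, 1)
Match found at i = 4.

k = 4


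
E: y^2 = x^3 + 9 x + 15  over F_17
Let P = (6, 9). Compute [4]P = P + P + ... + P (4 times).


k = 4 = 100_2 (binary, LSB first: 001)
Double-and-add from P = (6, 9):
  bit 0 = 0: acc unchanged = O
  bit 1 = 0: acc unchanged = O
  bit 2 = 1: acc = O + (12, 10) = (12, 10)

4P = (12, 10)


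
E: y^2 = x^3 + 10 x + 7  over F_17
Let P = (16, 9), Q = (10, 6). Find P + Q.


P != Q, so use the chord formula.
s = (y2 - y1) / (x2 - x1) = (14) / (11) mod 17 = 9
x3 = s^2 - x1 - x2 mod 17 = 9^2 - 16 - 10 = 4
y3 = s (x1 - x3) - y1 mod 17 = 9 * (16 - 4) - 9 = 14

P + Q = (4, 14)


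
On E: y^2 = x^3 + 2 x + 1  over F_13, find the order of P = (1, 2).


Compute successive multiples of P until we hit O:
  1P = (1, 2)
  2P = (2, 0)
  3P = (1, 11)
  4P = O

ord(P) = 4


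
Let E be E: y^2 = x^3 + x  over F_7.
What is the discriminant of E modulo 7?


4 a^3 + 27 b^2 = 4*1^3 + 27*0^2 = 4 + 0 = 4
Delta = -16 * (4) = -64
Delta mod 7 = 6

Delta = 6 (mod 7)


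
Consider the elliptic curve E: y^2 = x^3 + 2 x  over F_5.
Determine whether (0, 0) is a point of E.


Check whether y^2 = x^3 + 2 x + 0 (mod 5) for (x, y) = (0, 0).
LHS: y^2 = 0^2 mod 5 = 0
RHS: x^3 + 2 x + 0 = 0^3 + 2*0 + 0 mod 5 = 0
LHS = RHS

Yes, on the curve


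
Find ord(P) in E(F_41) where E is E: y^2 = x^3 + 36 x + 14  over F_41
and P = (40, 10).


Compute successive multiples of P until we hit O:
  1P = (40, 10)
  2P = (18, 37)
  3P = (20, 40)
  4P = (14, 33)
  5P = (36, 18)
  6P = (10, 12)
  7P = (30, 3)
  8P = (17, 2)
  ... (continuing to 37P)
  37P = O

ord(P) = 37


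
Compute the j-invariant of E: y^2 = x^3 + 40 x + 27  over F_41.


Delta = -16(4 a^3 + 27 b^2) mod 41 = 16
-1728 * (4 a)^3 = -1728 * (4*40)^3 mod 41 = 15
j = 15 * 16^(-1) mod 41 = 24

j = 24 (mod 41)


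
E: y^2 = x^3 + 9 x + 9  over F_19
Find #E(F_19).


For each x in F_19, count y with y^2 = x^3 + 9 x + 9 mod 19:
  x = 0: RHS = 9, y in [3, 16]  -> 2 point(s)
  x = 1: RHS = 0, y in [0]  -> 1 point(s)
  x = 2: RHS = 16, y in [4, 15]  -> 2 point(s)
  x = 3: RHS = 6, y in [5, 14]  -> 2 point(s)
  x = 7: RHS = 16, y in [4, 15]  -> 2 point(s)
  x = 8: RHS = 4, y in [2, 17]  -> 2 point(s)
  x = 10: RHS = 16, y in [4, 15]  -> 2 point(s)
  x = 13: RHS = 5, y in [9, 10]  -> 2 point(s)
  x = 15: RHS = 4, y in [2, 17]  -> 2 point(s)
Affine points: 17. Add the point at infinity: total = 18.

#E(F_19) = 18


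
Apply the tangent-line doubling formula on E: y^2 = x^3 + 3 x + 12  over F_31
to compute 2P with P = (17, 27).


Doubling: s = (3 x1^2 + a) / (2 y1)
s = (3*17^2 + 3) / (2*27) mod 31 = 23
x3 = s^2 - 2 x1 mod 31 = 23^2 - 2*17 = 30
y3 = s (x1 - x3) - y1 mod 31 = 23 * (17 - 30) - 27 = 15

2P = (30, 15)


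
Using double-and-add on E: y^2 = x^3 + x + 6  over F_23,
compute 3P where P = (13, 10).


k = 3 = 11_2 (binary, LSB first: 11)
Double-and-add from P = (13, 10):
  bit 0 = 1: acc = O + (13, 10) = (13, 10)
  bit 1 = 1: acc = (13, 10) + (0, 12) = (22, 2)

3P = (22, 2)


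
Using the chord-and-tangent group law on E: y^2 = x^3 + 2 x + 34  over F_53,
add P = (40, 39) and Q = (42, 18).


P != Q, so use the chord formula.
s = (y2 - y1) / (x2 - x1) = (32) / (2) mod 53 = 16
x3 = s^2 - x1 - x2 mod 53 = 16^2 - 40 - 42 = 15
y3 = s (x1 - x3) - y1 mod 53 = 16 * (40 - 15) - 39 = 43

P + Q = (15, 43)


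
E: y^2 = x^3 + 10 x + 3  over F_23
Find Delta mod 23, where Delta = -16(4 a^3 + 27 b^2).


4 a^3 + 27 b^2 = 4*10^3 + 27*3^2 = 4000 + 243 = 4243
Delta = -16 * (4243) = -67888
Delta mod 23 = 8

Delta = 8 (mod 23)


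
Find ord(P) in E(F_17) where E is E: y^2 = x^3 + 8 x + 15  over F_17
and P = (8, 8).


Compute successive multiples of P until we hit O:
  1P = (8, 8)
  2P = (0, 7)
  3P = (13, 2)
  4P = (9, 0)
  5P = (13, 15)
  6P = (0, 10)
  7P = (8, 9)
  8P = O

ord(P) = 8


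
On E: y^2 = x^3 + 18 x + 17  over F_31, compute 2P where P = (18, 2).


Doubling: s = (3 x1^2 + a) / (2 y1)
s = (3*18^2 + 18) / (2*2) mod 31 = 15
x3 = s^2 - 2 x1 mod 31 = 15^2 - 2*18 = 3
y3 = s (x1 - x3) - y1 mod 31 = 15 * (18 - 3) - 2 = 6

2P = (3, 6)


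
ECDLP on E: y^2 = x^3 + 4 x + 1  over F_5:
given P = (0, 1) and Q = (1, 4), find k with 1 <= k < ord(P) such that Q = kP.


Enumerate multiples of P until we hit Q = (1, 4):
  1P = (0, 1)
  2P = (4, 1)
  3P = (1, 4)
Match found at i = 3.

k = 3


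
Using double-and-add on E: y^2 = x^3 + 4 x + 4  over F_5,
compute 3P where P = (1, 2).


k = 3 = 11_2 (binary, LSB first: 11)
Double-and-add from P = (1, 2):
  bit 0 = 1: acc = O + (1, 2) = (1, 2)
  bit 1 = 1: acc = (1, 2) + (2, 0) = (1, 3)

3P = (1, 3)


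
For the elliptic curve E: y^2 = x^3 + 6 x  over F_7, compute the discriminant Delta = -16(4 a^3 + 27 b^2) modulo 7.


4 a^3 + 27 b^2 = 4*6^3 + 27*0^2 = 864 + 0 = 864
Delta = -16 * (864) = -13824
Delta mod 7 = 1

Delta = 1 (mod 7)


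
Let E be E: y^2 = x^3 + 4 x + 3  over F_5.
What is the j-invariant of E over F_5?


Delta = -16(4 a^3 + 27 b^2) mod 5 = 1
-1728 * (4 a)^3 = -1728 * (4*4)^3 mod 5 = 2
j = 2 * 1^(-1) mod 5 = 2

j = 2 (mod 5)


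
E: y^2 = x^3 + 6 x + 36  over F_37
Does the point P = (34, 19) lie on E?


Check whether y^2 = x^3 + 6 x + 36 (mod 37) for (x, y) = (34, 19).
LHS: y^2 = 19^2 mod 37 = 28
RHS: x^3 + 6 x + 36 = 34^3 + 6*34 + 36 mod 37 = 28
LHS = RHS

Yes, on the curve


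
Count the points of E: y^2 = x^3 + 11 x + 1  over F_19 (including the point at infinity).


For each x in F_19, count y with y^2 = x^3 + 11 x + 1 mod 19:
  x = 0: RHS = 1, y in [1, 18]  -> 2 point(s)
  x = 3: RHS = 4, y in [2, 17]  -> 2 point(s)
  x = 6: RHS = 17, y in [6, 13]  -> 2 point(s)
  x = 10: RHS = 9, y in [3, 16]  -> 2 point(s)
  x = 11: RHS = 9, y in [3, 16]  -> 2 point(s)
  x = 13: RHS = 4, y in [2, 17]  -> 2 point(s)
  x = 14: RHS = 11, y in [7, 12]  -> 2 point(s)
  x = 15: RHS = 7, y in [8, 11]  -> 2 point(s)
  x = 16: RHS = 17, y in [6, 13]  -> 2 point(s)
  x = 17: RHS = 9, y in [3, 16]  -> 2 point(s)
Affine points: 20. Add the point at infinity: total = 21.

#E(F_19) = 21


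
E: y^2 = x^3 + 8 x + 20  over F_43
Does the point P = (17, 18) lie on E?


Check whether y^2 = x^3 + 8 x + 20 (mod 43) for (x, y) = (17, 18).
LHS: y^2 = 18^2 mod 43 = 23
RHS: x^3 + 8 x + 20 = 17^3 + 8*17 + 20 mod 43 = 38
LHS != RHS

No, not on the curve


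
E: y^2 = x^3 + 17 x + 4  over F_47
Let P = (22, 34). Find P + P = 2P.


Doubling: s = (3 x1^2 + a) / (2 y1)
s = (3*22^2 + 17) / (2*34) mod 47 = 14
x3 = s^2 - 2 x1 mod 47 = 14^2 - 2*22 = 11
y3 = s (x1 - x3) - y1 mod 47 = 14 * (22 - 11) - 34 = 26

2P = (11, 26)


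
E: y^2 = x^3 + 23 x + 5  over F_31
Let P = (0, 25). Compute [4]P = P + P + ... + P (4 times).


k = 4 = 100_2 (binary, LSB first: 001)
Double-and-add from P = (0, 25):
  bit 0 = 0: acc unchanged = O
  bit 1 = 0: acc unchanged = O
  bit 2 = 1: acc = O + (24, 20) = (24, 20)

4P = (24, 20)


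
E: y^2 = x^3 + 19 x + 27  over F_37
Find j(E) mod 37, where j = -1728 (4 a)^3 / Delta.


Delta = -16(4 a^3 + 27 b^2) mod 37 = 8
-1728 * (4 a)^3 = -1728 * (4*19)^3 mod 37 = 14
j = 14 * 8^(-1) mod 37 = 11

j = 11 (mod 37)


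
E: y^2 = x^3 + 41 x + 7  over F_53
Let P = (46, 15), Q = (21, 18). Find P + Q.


P != Q, so use the chord formula.
s = (y2 - y1) / (x2 - x1) = (3) / (28) mod 53 = 2
x3 = s^2 - x1 - x2 mod 53 = 2^2 - 46 - 21 = 43
y3 = s (x1 - x3) - y1 mod 53 = 2 * (46 - 43) - 15 = 44

P + Q = (43, 44)


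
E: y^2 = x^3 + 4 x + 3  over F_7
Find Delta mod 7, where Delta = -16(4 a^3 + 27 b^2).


4 a^3 + 27 b^2 = 4*4^3 + 27*3^2 = 256 + 243 = 499
Delta = -16 * (499) = -7984
Delta mod 7 = 3

Delta = 3 (mod 7)


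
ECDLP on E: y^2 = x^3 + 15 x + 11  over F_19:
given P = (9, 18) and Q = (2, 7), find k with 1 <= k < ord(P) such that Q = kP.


Enumerate multiples of P until we hit Q = (2, 7):
  1P = (9, 18)
  2P = (17, 7)
  3P = (13, 16)
  4P = (2, 7)
Match found at i = 4.

k = 4


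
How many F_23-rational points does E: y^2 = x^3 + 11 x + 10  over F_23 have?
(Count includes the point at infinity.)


For each x in F_23, count y with y^2 = x^3 + 11 x + 10 mod 23:
  x = 3: RHS = 1, y in [1, 22]  -> 2 point(s)
  x = 4: RHS = 3, y in [7, 16]  -> 2 point(s)
  x = 5: RHS = 6, y in [11, 12]  -> 2 point(s)
  x = 6: RHS = 16, y in [4, 19]  -> 2 point(s)
  x = 7: RHS = 16, y in [4, 19]  -> 2 point(s)
  x = 8: RHS = 12, y in [9, 14]  -> 2 point(s)
  x = 10: RHS = 16, y in [4, 19]  -> 2 point(s)
  x = 11: RHS = 13, y in [6, 17]  -> 2 point(s)
  x = 13: RHS = 4, y in [2, 21]  -> 2 point(s)
  x = 15: RHS = 8, y in [10, 13]  -> 2 point(s)
  x = 16: RHS = 4, y in [2, 21]  -> 2 point(s)
  x = 17: RHS = 4, y in [2, 21]  -> 2 point(s)
  x = 21: RHS = 3, y in [7, 16]  -> 2 point(s)
Affine points: 26. Add the point at infinity: total = 27.

#E(F_23) = 27


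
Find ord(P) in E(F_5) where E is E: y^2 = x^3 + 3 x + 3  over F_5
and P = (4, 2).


Compute successive multiples of P until we hit O:
  1P = (4, 2)
  2P = (3, 2)
  3P = (3, 3)
  4P = (4, 3)
  5P = O

ord(P) = 5


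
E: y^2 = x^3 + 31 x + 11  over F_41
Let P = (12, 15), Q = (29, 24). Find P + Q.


P != Q, so use the chord formula.
s = (y2 - y1) / (x2 - x1) = (9) / (17) mod 41 = 15
x3 = s^2 - x1 - x2 mod 41 = 15^2 - 12 - 29 = 20
y3 = s (x1 - x3) - y1 mod 41 = 15 * (12 - 20) - 15 = 29

P + Q = (20, 29)


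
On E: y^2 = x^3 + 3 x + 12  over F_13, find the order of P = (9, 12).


Compute successive multiples of P until we hit O:
  1P = (9, 12)
  2P = (5, 3)
  3P = (0, 5)
  4P = (3, 10)
  5P = (4, 7)
  6P = (1, 9)
  7P = (7, 5)
  8P = (6, 5)
  ... (continuing to 18P)
  18P = O

ord(P) = 18


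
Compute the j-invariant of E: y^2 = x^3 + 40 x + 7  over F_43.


Delta = -16(4 a^3 + 27 b^2) mod 43 = 39
-1728 * (4 a)^3 = -1728 * (4*40)^3 mod 43 = 21
j = 21 * 39^(-1) mod 43 = 27

j = 27 (mod 43)


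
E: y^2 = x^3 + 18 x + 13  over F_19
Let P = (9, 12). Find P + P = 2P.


Doubling: s = (3 x1^2 + a) / (2 y1)
s = (3*9^2 + 18) / (2*12) mod 19 = 18
x3 = s^2 - 2 x1 mod 19 = 18^2 - 2*9 = 2
y3 = s (x1 - x3) - y1 mod 19 = 18 * (9 - 2) - 12 = 0

2P = (2, 0)


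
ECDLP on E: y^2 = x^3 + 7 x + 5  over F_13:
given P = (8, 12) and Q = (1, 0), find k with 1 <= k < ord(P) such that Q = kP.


Enumerate multiples of P until we hit Q = (1, 0):
  1P = (8, 12)
  2P = (1, 0)
Match found at i = 2.

k = 2


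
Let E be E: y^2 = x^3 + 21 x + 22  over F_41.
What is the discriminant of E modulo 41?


4 a^3 + 27 b^2 = 4*21^3 + 27*22^2 = 37044 + 13068 = 50112
Delta = -16 * (50112) = -801792
Delta mod 41 = 4

Delta = 4 (mod 41)


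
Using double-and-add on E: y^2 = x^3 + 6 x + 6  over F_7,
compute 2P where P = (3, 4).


k = 2 = 10_2 (binary, LSB first: 01)
Double-and-add from P = (3, 4):
  bit 0 = 0: acc unchanged = O
  bit 1 = 1: acc = O + (5, 0) = (5, 0)

2P = (5, 0)


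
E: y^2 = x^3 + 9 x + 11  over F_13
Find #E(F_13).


For each x in F_13, count y with y^2 = x^3 + 9 x + 11 mod 13:
  x = 3: RHS = 0, y in [0]  -> 1 point(s)
  x = 5: RHS = 12, y in [5, 8]  -> 2 point(s)
  x = 7: RHS = 1, y in [1, 12]  -> 2 point(s)
  x = 8: RHS = 10, y in [6, 7]  -> 2 point(s)
  x = 10: RHS = 9, y in [3, 10]  -> 2 point(s)
  x = 12: RHS = 1, y in [1, 12]  -> 2 point(s)
Affine points: 11. Add the point at infinity: total = 12.

#E(F_13) = 12


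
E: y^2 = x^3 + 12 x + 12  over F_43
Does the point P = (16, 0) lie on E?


Check whether y^2 = x^3 + 12 x + 12 (mod 43) for (x, y) = (16, 0).
LHS: y^2 = 0^2 mod 43 = 0
RHS: x^3 + 12 x + 12 = 16^3 + 12*16 + 12 mod 43 = 0
LHS = RHS

Yes, on the curve


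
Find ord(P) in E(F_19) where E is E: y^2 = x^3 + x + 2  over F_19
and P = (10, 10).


Compute successive multiples of P until we hit O:
  1P = (10, 10)
  2P = (8, 3)
  3P = (18, 0)
  4P = (8, 16)
  5P = (10, 9)
  6P = O

ord(P) = 6


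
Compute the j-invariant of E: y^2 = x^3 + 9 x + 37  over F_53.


Delta = -16(4 a^3 + 27 b^2) mod 53 = 3
-1728 * (4 a)^3 = -1728 * (4*9)^3 mod 53 = 18
j = 18 * 3^(-1) mod 53 = 6

j = 6 (mod 53)


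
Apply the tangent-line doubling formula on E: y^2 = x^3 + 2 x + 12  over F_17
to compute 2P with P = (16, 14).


Doubling: s = (3 x1^2 + a) / (2 y1)
s = (3*16^2 + 2) / (2*14) mod 17 = 2
x3 = s^2 - 2 x1 mod 17 = 2^2 - 2*16 = 6
y3 = s (x1 - x3) - y1 mod 17 = 2 * (16 - 6) - 14 = 6

2P = (6, 6)


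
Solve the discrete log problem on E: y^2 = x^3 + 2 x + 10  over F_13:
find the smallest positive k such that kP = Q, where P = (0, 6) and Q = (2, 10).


Enumerate multiples of P until we hit Q = (2, 10):
  1P = (0, 6)
  2P = (4, 2)
  3P = (10, 4)
  4P = (2, 10)
Match found at i = 4.

k = 4


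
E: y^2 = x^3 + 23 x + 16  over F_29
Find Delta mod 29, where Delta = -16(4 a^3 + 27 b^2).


4 a^3 + 27 b^2 = 4*23^3 + 27*16^2 = 48668 + 6912 = 55580
Delta = -16 * (55580) = -889280
Delta mod 29 = 5

Delta = 5 (mod 29)


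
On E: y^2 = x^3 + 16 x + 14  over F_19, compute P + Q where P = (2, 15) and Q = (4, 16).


P != Q, so use the chord formula.
s = (y2 - y1) / (x2 - x1) = (1) / (2) mod 19 = 10
x3 = s^2 - x1 - x2 mod 19 = 10^2 - 2 - 4 = 18
y3 = s (x1 - x3) - y1 mod 19 = 10 * (2 - 18) - 15 = 15

P + Q = (18, 15)


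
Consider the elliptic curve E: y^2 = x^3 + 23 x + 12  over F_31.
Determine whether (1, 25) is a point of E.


Check whether y^2 = x^3 + 23 x + 12 (mod 31) for (x, y) = (1, 25).
LHS: y^2 = 25^2 mod 31 = 5
RHS: x^3 + 23 x + 12 = 1^3 + 23*1 + 12 mod 31 = 5
LHS = RHS

Yes, on the curve


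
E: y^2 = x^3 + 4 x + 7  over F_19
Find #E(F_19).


For each x in F_19, count y with y^2 = x^3 + 4 x + 7 mod 19:
  x = 0: RHS = 7, y in [8, 11]  -> 2 point(s)
  x = 2: RHS = 4, y in [2, 17]  -> 2 point(s)
  x = 4: RHS = 11, y in [7, 12]  -> 2 point(s)
  x = 5: RHS = 0, y in [0]  -> 1 point(s)
  x = 6: RHS = 0, y in [0]  -> 1 point(s)
  x = 7: RHS = 17, y in [6, 13]  -> 2 point(s)
  x = 8: RHS = 0, y in [0]  -> 1 point(s)
  x = 12: RHS = 16, y in [4, 15]  -> 2 point(s)
  x = 16: RHS = 6, y in [5, 14]  -> 2 point(s)
Affine points: 15. Add the point at infinity: total = 16.

#E(F_19) = 16


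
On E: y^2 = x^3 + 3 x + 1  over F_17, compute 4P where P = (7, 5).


k = 4 = 100_2 (binary, LSB first: 001)
Double-and-add from P = (7, 5):
  bit 0 = 0: acc unchanged = O
  bit 1 = 0: acc unchanged = O
  bit 2 = 1: acc = O + (7, 5) = (7, 5)

4P = (7, 5)


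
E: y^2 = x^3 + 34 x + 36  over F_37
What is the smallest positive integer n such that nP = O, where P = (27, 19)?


Compute successive multiples of P until we hit O:
  1P = (27, 19)
  2P = (21, 24)
  3P = (1, 21)
  4P = (2, 36)
  5P = (19, 17)
  6P = (35, 16)
  7P = (0, 31)
  8P = (7, 5)
  ... (continuing to 22P)
  22P = O

ord(P) = 22


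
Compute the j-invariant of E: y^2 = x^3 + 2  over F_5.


Delta = -16(4 a^3 + 27 b^2) mod 5 = 2
-1728 * (4 a)^3 = -1728 * (4*0)^3 mod 5 = 0
j = 0 * 2^(-1) mod 5 = 0

j = 0 (mod 5)


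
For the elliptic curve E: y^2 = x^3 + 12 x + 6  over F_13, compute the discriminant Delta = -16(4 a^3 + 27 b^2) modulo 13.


4 a^3 + 27 b^2 = 4*12^3 + 27*6^2 = 6912 + 972 = 7884
Delta = -16 * (7884) = -126144
Delta mod 13 = 8

Delta = 8 (mod 13)


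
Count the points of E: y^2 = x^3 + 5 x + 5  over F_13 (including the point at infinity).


For each x in F_13, count y with y^2 = x^3 + 5 x + 5 mod 13:
  x = 2: RHS = 10, y in [6, 7]  -> 2 point(s)
  x = 5: RHS = 12, y in [5, 8]  -> 2 point(s)
  x = 6: RHS = 4, y in [2, 11]  -> 2 point(s)
  x = 9: RHS = 12, y in [5, 8]  -> 2 point(s)
  x = 11: RHS = 0, y in [0]  -> 1 point(s)
  x = 12: RHS = 12, y in [5, 8]  -> 2 point(s)
Affine points: 11. Add the point at infinity: total = 12.

#E(F_13) = 12


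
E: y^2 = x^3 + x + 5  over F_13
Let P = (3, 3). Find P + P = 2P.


Doubling: s = (3 x1^2 + a) / (2 y1)
s = (3*3^2 + 1) / (2*3) mod 13 = 9
x3 = s^2 - 2 x1 mod 13 = 9^2 - 2*3 = 10
y3 = s (x1 - x3) - y1 mod 13 = 9 * (3 - 10) - 3 = 12

2P = (10, 12)


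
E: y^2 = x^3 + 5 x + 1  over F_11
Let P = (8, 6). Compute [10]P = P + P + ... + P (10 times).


k = 10 = 1010_2 (binary, LSB first: 0101)
Double-and-add from P = (8, 6):
  bit 0 = 0: acc unchanged = O
  bit 1 = 1: acc = O + (7, 4) = (7, 4)
  bit 2 = 0: acc unchanged = (7, 4)
  bit 3 = 1: acc = (7, 4) + (0, 1) = (8, 5)

10P = (8, 5)


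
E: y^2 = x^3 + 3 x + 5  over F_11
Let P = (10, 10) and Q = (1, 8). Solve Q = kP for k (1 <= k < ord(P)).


Enumerate multiples of P until we hit Q = (1, 8):
  1P = (10, 10)
  2P = (0, 4)
  3P = (4, 9)
  4P = (1, 8)
Match found at i = 4.

k = 4


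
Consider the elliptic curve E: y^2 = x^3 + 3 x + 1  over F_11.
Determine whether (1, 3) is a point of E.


Check whether y^2 = x^3 + 3 x + 1 (mod 11) for (x, y) = (1, 3).
LHS: y^2 = 3^2 mod 11 = 9
RHS: x^3 + 3 x + 1 = 1^3 + 3*1 + 1 mod 11 = 5
LHS != RHS

No, not on the curve


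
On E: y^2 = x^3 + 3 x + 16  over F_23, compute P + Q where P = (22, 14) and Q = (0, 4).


P != Q, so use the chord formula.
s = (y2 - y1) / (x2 - x1) = (13) / (1) mod 23 = 13
x3 = s^2 - x1 - x2 mod 23 = 13^2 - 22 - 0 = 9
y3 = s (x1 - x3) - y1 mod 23 = 13 * (22 - 9) - 14 = 17

P + Q = (9, 17)


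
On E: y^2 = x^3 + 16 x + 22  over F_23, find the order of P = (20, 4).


Compute successive multiples of P until we hit O:
  1P = (20, 4)
  2P = (18, 1)
  3P = (16, 2)
  4P = (16, 21)
  5P = (18, 22)
  6P = (20, 19)
  7P = O

ord(P) = 7


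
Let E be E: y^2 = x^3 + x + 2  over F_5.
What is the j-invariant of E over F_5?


Delta = -16(4 a^3 + 27 b^2) mod 5 = 3
-1728 * (4 a)^3 = -1728 * (4*1)^3 mod 5 = 3
j = 3 * 3^(-1) mod 5 = 1

j = 1 (mod 5)


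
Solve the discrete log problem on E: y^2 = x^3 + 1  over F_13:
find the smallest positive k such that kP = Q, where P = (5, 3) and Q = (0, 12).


Enumerate multiples of P until we hit Q = (0, 12):
  1P = (5, 3)
  2P = (0, 1)
  3P = (4, 0)
  4P = (0, 12)
Match found at i = 4.

k = 4


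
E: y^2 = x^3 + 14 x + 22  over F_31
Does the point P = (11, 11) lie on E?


Check whether y^2 = x^3 + 14 x + 22 (mod 31) for (x, y) = (11, 11).
LHS: y^2 = 11^2 mod 31 = 28
RHS: x^3 + 14 x + 22 = 11^3 + 14*11 + 22 mod 31 = 19
LHS != RHS

No, not on the curve


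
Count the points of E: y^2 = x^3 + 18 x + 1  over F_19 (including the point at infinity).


For each x in F_19, count y with y^2 = x^3 + 18 x + 1 mod 19:
  x = 0: RHS = 1, y in [1, 18]  -> 2 point(s)
  x = 1: RHS = 1, y in [1, 18]  -> 2 point(s)
  x = 2: RHS = 7, y in [8, 11]  -> 2 point(s)
  x = 3: RHS = 6, y in [5, 14]  -> 2 point(s)
  x = 4: RHS = 4, y in [2, 17]  -> 2 point(s)
  x = 5: RHS = 7, y in [8, 11]  -> 2 point(s)
  x = 8: RHS = 11, y in [7, 12]  -> 2 point(s)
  x = 12: RHS = 7, y in [8, 11]  -> 2 point(s)
  x = 13: RHS = 0, y in [0]  -> 1 point(s)
  x = 15: RHS = 17, y in [6, 13]  -> 2 point(s)
  x = 18: RHS = 1, y in [1, 18]  -> 2 point(s)
Affine points: 21. Add the point at infinity: total = 22.

#E(F_19) = 22


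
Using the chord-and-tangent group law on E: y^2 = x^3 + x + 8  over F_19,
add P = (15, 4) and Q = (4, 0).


P != Q, so use the chord formula.
s = (y2 - y1) / (x2 - x1) = (15) / (8) mod 19 = 9
x3 = s^2 - x1 - x2 mod 19 = 9^2 - 15 - 4 = 5
y3 = s (x1 - x3) - y1 mod 19 = 9 * (15 - 5) - 4 = 10

P + Q = (5, 10)


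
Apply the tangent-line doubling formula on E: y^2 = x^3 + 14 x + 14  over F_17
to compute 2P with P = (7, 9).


Doubling: s = (3 x1^2 + a) / (2 y1)
s = (3*7^2 + 14) / (2*9) mod 17 = 8
x3 = s^2 - 2 x1 mod 17 = 8^2 - 2*7 = 16
y3 = s (x1 - x3) - y1 mod 17 = 8 * (7 - 16) - 9 = 4

2P = (16, 4)


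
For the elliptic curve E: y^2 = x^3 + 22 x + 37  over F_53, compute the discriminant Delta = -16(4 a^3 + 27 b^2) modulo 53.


4 a^3 + 27 b^2 = 4*22^3 + 27*37^2 = 42592 + 36963 = 79555
Delta = -16 * (79555) = -1272880
Delta mod 53 = 21

Delta = 21 (mod 53)


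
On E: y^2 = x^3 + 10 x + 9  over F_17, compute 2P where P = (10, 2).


k = 2 = 10_2 (binary, LSB first: 01)
Double-and-add from P = (10, 2):
  bit 0 = 0: acc unchanged = O
  bit 1 = 1: acc = O + (15, 10) = (15, 10)

2P = (15, 10)


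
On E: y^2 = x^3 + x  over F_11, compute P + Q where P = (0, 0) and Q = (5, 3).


P != Q, so use the chord formula.
s = (y2 - y1) / (x2 - x1) = (3) / (5) mod 11 = 5
x3 = s^2 - x1 - x2 mod 11 = 5^2 - 0 - 5 = 9
y3 = s (x1 - x3) - y1 mod 11 = 5 * (0 - 9) - 0 = 10

P + Q = (9, 10)


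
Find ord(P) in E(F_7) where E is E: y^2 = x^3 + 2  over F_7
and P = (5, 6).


Compute successive multiples of P until we hit O:
  1P = (5, 6)
  2P = (5, 1)
  3P = O

ord(P) = 3


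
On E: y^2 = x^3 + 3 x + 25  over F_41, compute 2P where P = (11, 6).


Doubling: s = (3 x1^2 + a) / (2 y1)
s = (3*11^2 + 3) / (2*6) mod 41 = 10
x3 = s^2 - 2 x1 mod 41 = 10^2 - 2*11 = 37
y3 = s (x1 - x3) - y1 mod 41 = 10 * (11 - 37) - 6 = 21

2P = (37, 21)


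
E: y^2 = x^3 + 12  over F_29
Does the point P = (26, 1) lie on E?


Check whether y^2 = x^3 + 0 x + 12 (mod 29) for (x, y) = (26, 1).
LHS: y^2 = 1^2 mod 29 = 1
RHS: x^3 + 0 x + 12 = 26^3 + 0*26 + 12 mod 29 = 14
LHS != RHS

No, not on the curve


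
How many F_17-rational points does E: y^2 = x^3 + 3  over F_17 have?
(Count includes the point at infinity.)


For each x in F_17, count y with y^2 = x^3 + 0 x + 3 mod 17:
  x = 1: RHS = 4, y in [2, 15]  -> 2 point(s)
  x = 3: RHS = 13, y in [8, 9]  -> 2 point(s)
  x = 4: RHS = 16, y in [4, 13]  -> 2 point(s)
  x = 5: RHS = 9, y in [3, 14]  -> 2 point(s)
  x = 6: RHS = 15, y in [7, 10]  -> 2 point(s)
  x = 9: RHS = 1, y in [1, 16]  -> 2 point(s)
  x = 10: RHS = 0, y in [0]  -> 1 point(s)
  x = 11: RHS = 8, y in [5, 12]  -> 2 point(s)
  x = 16: RHS = 2, y in [6, 11]  -> 2 point(s)
Affine points: 17. Add the point at infinity: total = 18.

#E(F_17) = 18


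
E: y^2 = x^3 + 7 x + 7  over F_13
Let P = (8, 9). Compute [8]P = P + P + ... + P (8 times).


k = 8 = 1000_2 (binary, LSB first: 0001)
Double-and-add from P = (8, 9):
  bit 0 = 0: acc unchanged = O
  bit 1 = 0: acc unchanged = O
  bit 2 = 0: acc unchanged = O
  bit 3 = 1: acc = O + (12, 5) = (12, 5)

8P = (12, 5)


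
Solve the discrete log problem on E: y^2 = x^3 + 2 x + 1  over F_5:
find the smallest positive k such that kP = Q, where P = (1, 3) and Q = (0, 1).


Enumerate multiples of P until we hit Q = (0, 1):
  1P = (1, 3)
  2P = (3, 2)
  3P = (0, 4)
  4P = (0, 1)
Match found at i = 4.

k = 4


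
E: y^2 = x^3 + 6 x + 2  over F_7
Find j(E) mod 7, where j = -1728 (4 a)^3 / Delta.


Delta = -16(4 a^3 + 27 b^2) mod 7 = 2
-1728 * (4 a)^3 = -1728 * (4*6)^3 mod 7 = 6
j = 6 * 2^(-1) mod 7 = 3

j = 3 (mod 7)


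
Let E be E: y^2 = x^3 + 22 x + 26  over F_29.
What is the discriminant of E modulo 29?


4 a^3 + 27 b^2 = 4*22^3 + 27*26^2 = 42592 + 18252 = 60844
Delta = -16 * (60844) = -973504
Delta mod 29 = 26

Delta = 26 (mod 29)


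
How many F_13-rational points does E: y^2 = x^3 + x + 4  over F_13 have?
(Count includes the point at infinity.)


For each x in F_13, count y with y^2 = x^3 + 1 x + 4 mod 13:
  x = 0: RHS = 4, y in [2, 11]  -> 2 point(s)
  x = 2: RHS = 1, y in [1, 12]  -> 2 point(s)
  x = 5: RHS = 4, y in [2, 11]  -> 2 point(s)
  x = 7: RHS = 3, y in [4, 9]  -> 2 point(s)
  x = 8: RHS = 4, y in [2, 11]  -> 2 point(s)
  x = 9: RHS = 1, y in [1, 12]  -> 2 point(s)
  x = 10: RHS = 0, y in [0]  -> 1 point(s)
Affine points: 13. Add the point at infinity: total = 14.

#E(F_13) = 14


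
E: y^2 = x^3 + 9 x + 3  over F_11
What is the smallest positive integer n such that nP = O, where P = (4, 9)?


Compute successive multiples of P until we hit O:
  1P = (4, 9)
  2P = (6, 3)
  3P = (10, 9)
  4P = (8, 2)
  5P = (0, 6)
  6P = (0, 5)
  7P = (8, 9)
  8P = (10, 2)
  ... (continuing to 11P)
  11P = O

ord(P) = 11


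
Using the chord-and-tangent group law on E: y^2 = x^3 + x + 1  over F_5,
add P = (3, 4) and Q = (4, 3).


P != Q, so use the chord formula.
s = (y2 - y1) / (x2 - x1) = (4) / (1) mod 5 = 4
x3 = s^2 - x1 - x2 mod 5 = 4^2 - 3 - 4 = 4
y3 = s (x1 - x3) - y1 mod 5 = 4 * (3 - 4) - 4 = 2

P + Q = (4, 2)


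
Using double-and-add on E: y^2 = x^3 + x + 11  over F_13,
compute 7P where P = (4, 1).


k = 7 = 111_2 (binary, LSB first: 111)
Double-and-add from P = (4, 1):
  bit 0 = 1: acc = O + (4, 1) = (4, 1)
  bit 1 = 1: acc = (4, 1) + (4, 12) = O
  bit 2 = 1: acc = O + (4, 1) = (4, 1)

7P = (4, 1)


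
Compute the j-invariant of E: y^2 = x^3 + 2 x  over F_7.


Delta = -16(4 a^3 + 27 b^2) mod 7 = 6
-1728 * (4 a)^3 = -1728 * (4*2)^3 mod 7 = 1
j = 1 * 6^(-1) mod 7 = 6

j = 6 (mod 7)


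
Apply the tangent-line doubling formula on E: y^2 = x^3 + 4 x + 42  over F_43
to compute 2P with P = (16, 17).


Doubling: s = (3 x1^2 + a) / (2 y1)
s = (3*16^2 + 4) / (2*17) mod 43 = 5
x3 = s^2 - 2 x1 mod 43 = 5^2 - 2*16 = 36
y3 = s (x1 - x3) - y1 mod 43 = 5 * (16 - 36) - 17 = 12

2P = (36, 12)


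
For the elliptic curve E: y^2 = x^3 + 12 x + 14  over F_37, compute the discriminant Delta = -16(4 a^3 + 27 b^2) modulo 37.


4 a^3 + 27 b^2 = 4*12^3 + 27*14^2 = 6912 + 5292 = 12204
Delta = -16 * (12204) = -195264
Delta mod 37 = 22

Delta = 22 (mod 37)


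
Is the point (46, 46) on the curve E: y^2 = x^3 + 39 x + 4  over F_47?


Check whether y^2 = x^3 + 39 x + 4 (mod 47) for (x, y) = (46, 46).
LHS: y^2 = 46^2 mod 47 = 1
RHS: x^3 + 39 x + 4 = 46^3 + 39*46 + 4 mod 47 = 11
LHS != RHS

No, not on the curve


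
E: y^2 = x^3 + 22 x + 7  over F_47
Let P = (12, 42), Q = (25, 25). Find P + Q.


P != Q, so use the chord formula.
s = (y2 - y1) / (x2 - x1) = (30) / (13) mod 47 = 24
x3 = s^2 - x1 - x2 mod 47 = 24^2 - 12 - 25 = 22
y3 = s (x1 - x3) - y1 mod 47 = 24 * (12 - 22) - 42 = 0

P + Q = (22, 0)


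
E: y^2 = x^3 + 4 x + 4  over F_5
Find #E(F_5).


For each x in F_5, count y with y^2 = x^3 + 4 x + 4 mod 5:
  x = 0: RHS = 4, y in [2, 3]  -> 2 point(s)
  x = 1: RHS = 4, y in [2, 3]  -> 2 point(s)
  x = 2: RHS = 0, y in [0]  -> 1 point(s)
  x = 4: RHS = 4, y in [2, 3]  -> 2 point(s)
Affine points: 7. Add the point at infinity: total = 8.

#E(F_5) = 8


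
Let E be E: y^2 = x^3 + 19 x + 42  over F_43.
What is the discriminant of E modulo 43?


4 a^3 + 27 b^2 = 4*19^3 + 27*42^2 = 27436 + 47628 = 75064
Delta = -16 * (75064) = -1201024
Delta mod 43 = 9

Delta = 9 (mod 43)


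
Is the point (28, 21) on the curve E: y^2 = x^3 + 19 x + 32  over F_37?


Check whether y^2 = x^3 + 19 x + 32 (mod 37) for (x, y) = (28, 21).
LHS: y^2 = 21^2 mod 37 = 34
RHS: x^3 + 19 x + 32 = 28^3 + 19*28 + 32 mod 37 = 20
LHS != RHS

No, not on the curve


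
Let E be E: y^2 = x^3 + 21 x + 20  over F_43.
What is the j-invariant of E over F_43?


Delta = -16(4 a^3 + 27 b^2) mod 43 = 25
-1728 * (4 a)^3 = -1728 * (4*21)^3 mod 43 = 21
j = 21 * 25^(-1) mod 43 = 6

j = 6 (mod 43)


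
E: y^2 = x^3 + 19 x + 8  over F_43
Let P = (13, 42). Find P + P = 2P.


Doubling: s = (3 x1^2 + a) / (2 y1)
s = (3*13^2 + 19) / (2*42) mod 43 = 38
x3 = s^2 - 2 x1 mod 43 = 38^2 - 2*13 = 42
y3 = s (x1 - x3) - y1 mod 43 = 38 * (13 - 42) - 42 = 17

2P = (42, 17)


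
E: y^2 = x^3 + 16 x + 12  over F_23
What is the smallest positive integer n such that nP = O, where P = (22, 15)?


Compute successive multiples of P until we hit O:
  1P = (22, 15)
  2P = (15, 4)
  3P = (11, 22)
  4P = (2, 12)
  5P = (0, 9)
  6P = (14, 6)
  7P = (3, 15)
  8P = (21, 8)
  ... (continuing to 30P)
  30P = O

ord(P) = 30


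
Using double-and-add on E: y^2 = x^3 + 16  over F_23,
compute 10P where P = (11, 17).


k = 10 = 1010_2 (binary, LSB first: 0101)
Double-and-add from P = (11, 17):
  bit 0 = 0: acc unchanged = O
  bit 1 = 1: acc = O + (9, 3) = (9, 3)
  bit 2 = 0: acc unchanged = (9, 3)
  bit 3 = 1: acc = (9, 3) + (0, 4) = (16, 8)

10P = (16, 8)


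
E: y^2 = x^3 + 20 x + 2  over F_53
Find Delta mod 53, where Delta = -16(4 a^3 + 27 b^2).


4 a^3 + 27 b^2 = 4*20^3 + 27*2^2 = 32000 + 108 = 32108
Delta = -16 * (32108) = -513728
Delta mod 53 = 1

Delta = 1 (mod 53)


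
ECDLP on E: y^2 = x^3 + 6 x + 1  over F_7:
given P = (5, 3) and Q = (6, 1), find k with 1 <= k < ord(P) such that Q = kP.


Enumerate multiples of P until we hit Q = (6, 1):
  1P = (5, 3)
  2P = (6, 1)
Match found at i = 2.

k = 2


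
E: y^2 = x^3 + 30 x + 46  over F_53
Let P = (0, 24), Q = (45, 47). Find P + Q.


P != Q, so use the chord formula.
s = (y2 - y1) / (x2 - x1) = (23) / (45) mod 53 = 17
x3 = s^2 - x1 - x2 mod 53 = 17^2 - 0 - 45 = 32
y3 = s (x1 - x3) - y1 mod 53 = 17 * (0 - 32) - 24 = 15

P + Q = (32, 15)


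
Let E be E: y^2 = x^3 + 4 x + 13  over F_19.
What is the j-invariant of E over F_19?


Delta = -16(4 a^3 + 27 b^2) mod 19 = 17
-1728 * (4 a)^3 = -1728 * (4*4)^3 mod 19 = 11
j = 11 * 17^(-1) mod 19 = 4

j = 4 (mod 19)


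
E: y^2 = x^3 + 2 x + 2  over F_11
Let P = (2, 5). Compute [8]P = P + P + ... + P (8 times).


k = 8 = 1000_2 (binary, LSB first: 0001)
Double-and-add from P = (2, 5):
  bit 0 = 0: acc unchanged = O
  bit 1 = 0: acc unchanged = O
  bit 2 = 0: acc unchanged = O
  bit 3 = 1: acc = O + (2, 6) = (2, 6)

8P = (2, 6)


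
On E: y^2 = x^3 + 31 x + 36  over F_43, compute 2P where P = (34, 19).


Doubling: s = (3 x1^2 + a) / (2 y1)
s = (3*34^2 + 31) / (2*19) mod 43 = 14
x3 = s^2 - 2 x1 mod 43 = 14^2 - 2*34 = 42
y3 = s (x1 - x3) - y1 mod 43 = 14 * (34 - 42) - 19 = 41

2P = (42, 41)


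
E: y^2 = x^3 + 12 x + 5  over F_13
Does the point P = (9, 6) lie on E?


Check whether y^2 = x^3 + 12 x + 5 (mod 13) for (x, y) = (9, 6).
LHS: y^2 = 6^2 mod 13 = 10
RHS: x^3 + 12 x + 5 = 9^3 + 12*9 + 5 mod 13 = 10
LHS = RHS

Yes, on the curve


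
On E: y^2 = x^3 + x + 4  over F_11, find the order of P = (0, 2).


Compute successive multiples of P until we hit O:
  1P = (0, 2)
  2P = (9, 4)
  3P = (3, 1)
  4P = (2, 6)
  5P = (2, 5)
  6P = (3, 10)
  7P = (9, 7)
  8P = (0, 9)
  ... (continuing to 9P)
  9P = O

ord(P) = 9


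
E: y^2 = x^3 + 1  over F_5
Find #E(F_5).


For each x in F_5, count y with y^2 = x^3 + 0 x + 1 mod 5:
  x = 0: RHS = 1, y in [1, 4]  -> 2 point(s)
  x = 2: RHS = 4, y in [2, 3]  -> 2 point(s)
  x = 4: RHS = 0, y in [0]  -> 1 point(s)
Affine points: 5. Add the point at infinity: total = 6.

#E(F_5) = 6


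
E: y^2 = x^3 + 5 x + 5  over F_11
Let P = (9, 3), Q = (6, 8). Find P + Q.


P != Q, so use the chord formula.
s = (y2 - y1) / (x2 - x1) = (5) / (8) mod 11 = 2
x3 = s^2 - x1 - x2 mod 11 = 2^2 - 9 - 6 = 0
y3 = s (x1 - x3) - y1 mod 11 = 2 * (9 - 0) - 3 = 4

P + Q = (0, 4)


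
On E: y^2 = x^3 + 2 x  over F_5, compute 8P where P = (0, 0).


k = 8 = 1000_2 (binary, LSB first: 0001)
Double-and-add from P = (0, 0):
  bit 0 = 0: acc unchanged = O
  bit 1 = 0: acc unchanged = O
  bit 2 = 0: acc unchanged = O
  bit 3 = 1: acc = O + O = O

8P = O


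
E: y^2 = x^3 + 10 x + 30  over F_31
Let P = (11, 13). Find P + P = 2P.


Doubling: s = (3 x1^2 + a) / (2 y1)
s = (3*11^2 + 10) / (2*13) mod 31 = 6
x3 = s^2 - 2 x1 mod 31 = 6^2 - 2*11 = 14
y3 = s (x1 - x3) - y1 mod 31 = 6 * (11 - 14) - 13 = 0

2P = (14, 0)


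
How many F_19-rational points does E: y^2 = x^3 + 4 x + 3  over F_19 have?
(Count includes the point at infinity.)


For each x in F_19, count y with y^2 = x^3 + 4 x + 3 mod 19:
  x = 2: RHS = 0, y in [0]  -> 1 point(s)
  x = 3: RHS = 4, y in [2, 17]  -> 2 point(s)
  x = 4: RHS = 7, y in [8, 11]  -> 2 point(s)
  x = 10: RHS = 17, y in [6, 13]  -> 2 point(s)
  x = 17: RHS = 6, y in [5, 14]  -> 2 point(s)
  x = 18: RHS = 17, y in [6, 13]  -> 2 point(s)
Affine points: 11. Add the point at infinity: total = 12.

#E(F_19) = 12


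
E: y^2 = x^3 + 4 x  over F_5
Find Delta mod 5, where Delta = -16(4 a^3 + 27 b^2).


4 a^3 + 27 b^2 = 4*4^3 + 27*0^2 = 256 + 0 = 256
Delta = -16 * (256) = -4096
Delta mod 5 = 4

Delta = 4 (mod 5)


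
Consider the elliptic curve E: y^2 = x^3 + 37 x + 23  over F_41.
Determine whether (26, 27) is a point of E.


Check whether y^2 = x^3 + 37 x + 23 (mod 41) for (x, y) = (26, 27).
LHS: y^2 = 27^2 mod 41 = 32
RHS: x^3 + 37 x + 23 = 26^3 + 37*26 + 23 mod 41 = 29
LHS != RHS

No, not on the curve


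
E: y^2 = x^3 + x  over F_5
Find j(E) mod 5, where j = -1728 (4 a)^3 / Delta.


Delta = -16(4 a^3 + 27 b^2) mod 5 = 1
-1728 * (4 a)^3 = -1728 * (4*1)^3 mod 5 = 3
j = 3 * 1^(-1) mod 5 = 3

j = 3 (mod 5)


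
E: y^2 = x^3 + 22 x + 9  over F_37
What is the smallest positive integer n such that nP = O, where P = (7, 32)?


Compute successive multiples of P until we hit O:
  1P = (7, 32)
  2P = (30, 20)
  3P = (3, 19)
  4P = (26, 8)
  5P = (14, 8)
  6P = (27, 26)
  7P = (19, 16)
  8P = (21, 36)
  ... (continuing to 37P)
  37P = O

ord(P) = 37
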